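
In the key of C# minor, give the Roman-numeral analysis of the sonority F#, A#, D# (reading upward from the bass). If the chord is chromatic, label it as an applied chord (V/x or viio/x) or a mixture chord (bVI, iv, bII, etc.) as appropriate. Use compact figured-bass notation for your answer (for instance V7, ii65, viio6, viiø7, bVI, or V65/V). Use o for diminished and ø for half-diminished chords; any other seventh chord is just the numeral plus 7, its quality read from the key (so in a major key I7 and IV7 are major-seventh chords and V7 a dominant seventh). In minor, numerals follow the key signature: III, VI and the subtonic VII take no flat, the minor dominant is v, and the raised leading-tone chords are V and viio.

Stacked in thirds the chord is D#-F#-A#: a minor triad on D#.
D# is the second degree of C# minor. This is the minor supertonic, borrowed from the parallel major (the Dorian ii).
With F# in the bass the chord is in first inversion, so the figured bass is 6.

ii6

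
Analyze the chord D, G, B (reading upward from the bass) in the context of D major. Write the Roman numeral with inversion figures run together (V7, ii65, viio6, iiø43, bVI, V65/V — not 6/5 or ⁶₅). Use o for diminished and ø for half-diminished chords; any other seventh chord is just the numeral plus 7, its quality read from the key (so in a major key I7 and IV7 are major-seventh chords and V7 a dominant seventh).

IV64

The pitches G-B-D form a major triad rooted on G.
In D major, G is the subdominant; the diatonic major triad there is IV.
With D in the bass the chord is in second inversion, so the figured bass is 64.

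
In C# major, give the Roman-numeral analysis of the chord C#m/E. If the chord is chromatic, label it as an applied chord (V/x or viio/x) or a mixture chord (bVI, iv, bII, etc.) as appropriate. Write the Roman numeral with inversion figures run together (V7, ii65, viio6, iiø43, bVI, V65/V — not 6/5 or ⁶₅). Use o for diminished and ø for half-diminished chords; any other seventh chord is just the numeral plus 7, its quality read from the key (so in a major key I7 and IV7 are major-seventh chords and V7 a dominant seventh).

i6

Stacked in thirds the chord is C#-E-G#: a minor triad on C#.
C# is the first degree of C# major. This is the minor tonic, borrowed from the parallel minor.
With E in the bass the chord is in first inversion, so the figured bass is 6.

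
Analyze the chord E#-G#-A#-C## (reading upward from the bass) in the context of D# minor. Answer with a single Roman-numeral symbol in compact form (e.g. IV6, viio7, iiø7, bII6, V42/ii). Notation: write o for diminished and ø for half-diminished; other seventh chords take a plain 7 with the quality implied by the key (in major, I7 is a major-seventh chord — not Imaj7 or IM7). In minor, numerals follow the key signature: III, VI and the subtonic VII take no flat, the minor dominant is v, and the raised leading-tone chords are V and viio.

Stacked in thirds the chord is A#-C##-E#-G#: a dominant seventh chord on A#.
In D# minor, A# is the dominant; the diatonic dominant seventh chord there is V7.
With E# in the bass the chord is in second inversion, so the figured bass is 43.

V43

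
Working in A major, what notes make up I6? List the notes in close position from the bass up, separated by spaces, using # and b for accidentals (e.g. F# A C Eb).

C# E A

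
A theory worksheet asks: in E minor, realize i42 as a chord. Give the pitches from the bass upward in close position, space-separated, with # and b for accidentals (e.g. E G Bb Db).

D E G B

In E minor, the first degree is E, and the diatonic chord built there is a minor seventh chord.
Stacking thirds from E gives E-G-B-D.
The figured bass 42 indicates third inversion, placing the seventh (D) in the bass: D-E-G-B.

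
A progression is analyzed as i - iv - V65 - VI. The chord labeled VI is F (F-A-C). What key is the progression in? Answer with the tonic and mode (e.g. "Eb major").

The chord F is a major triad rooted on F; its label is VI.
Counting down 5 scale steps from F places the tonic on A; a major triad on degree 6 is diatonic only in minor.

A minor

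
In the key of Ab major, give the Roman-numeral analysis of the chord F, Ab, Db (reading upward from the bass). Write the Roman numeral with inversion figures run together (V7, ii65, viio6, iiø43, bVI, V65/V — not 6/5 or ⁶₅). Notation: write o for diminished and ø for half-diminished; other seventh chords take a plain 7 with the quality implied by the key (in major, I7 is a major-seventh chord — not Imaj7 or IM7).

The pitches Db-F-Ab form a major triad rooted on Db.
In Ab major, Db is the subdominant; the diatonic major triad there is IV.
With F in the bass the chord is in first inversion, so the figured bass is 6.

IV6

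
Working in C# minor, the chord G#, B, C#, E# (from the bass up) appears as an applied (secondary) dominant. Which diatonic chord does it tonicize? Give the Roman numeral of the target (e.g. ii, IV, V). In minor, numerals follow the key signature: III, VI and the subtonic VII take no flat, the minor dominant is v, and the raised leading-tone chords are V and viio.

iv

The chord is a dominant seventh chord on C#.
A dominant resolves down a perfect fifth: C# → F#. In C# minor, F# is scale degree 4, i.e. iv.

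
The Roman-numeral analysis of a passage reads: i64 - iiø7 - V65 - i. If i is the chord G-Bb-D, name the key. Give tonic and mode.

The anchor chord is a minor triad on G, labeled i.
If G is scale degree 1 and the mode makes that degree carry a minor triad, the tonic is G and the mode is minor.

G minor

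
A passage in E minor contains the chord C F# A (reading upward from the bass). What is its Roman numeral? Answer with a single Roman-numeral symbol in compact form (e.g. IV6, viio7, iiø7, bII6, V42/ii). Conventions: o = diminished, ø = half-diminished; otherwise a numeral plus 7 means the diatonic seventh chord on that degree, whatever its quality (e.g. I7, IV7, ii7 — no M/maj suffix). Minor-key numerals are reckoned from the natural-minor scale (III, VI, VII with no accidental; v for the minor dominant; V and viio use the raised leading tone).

iio64

The pitches F#-A-C form a diminished triad rooted on F#.
In E minor, F# is the supertonic; the diatonic diminished triad there is iio.
With C in the bass the chord is in second inversion, so the figured bass is 64.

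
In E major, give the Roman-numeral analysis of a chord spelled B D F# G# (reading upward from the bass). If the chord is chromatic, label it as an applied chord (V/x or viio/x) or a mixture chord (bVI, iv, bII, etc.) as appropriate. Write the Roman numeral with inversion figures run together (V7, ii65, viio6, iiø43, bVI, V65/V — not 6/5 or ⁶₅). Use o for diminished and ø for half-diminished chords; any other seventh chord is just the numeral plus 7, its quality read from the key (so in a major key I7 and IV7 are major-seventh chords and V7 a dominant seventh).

viiø65/IV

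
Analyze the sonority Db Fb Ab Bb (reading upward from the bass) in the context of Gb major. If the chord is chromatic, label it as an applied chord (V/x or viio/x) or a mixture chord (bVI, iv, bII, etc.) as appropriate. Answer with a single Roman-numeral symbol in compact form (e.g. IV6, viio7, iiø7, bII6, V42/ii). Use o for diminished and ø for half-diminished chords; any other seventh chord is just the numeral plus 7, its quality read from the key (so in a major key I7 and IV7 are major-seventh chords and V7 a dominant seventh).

viiø65/IV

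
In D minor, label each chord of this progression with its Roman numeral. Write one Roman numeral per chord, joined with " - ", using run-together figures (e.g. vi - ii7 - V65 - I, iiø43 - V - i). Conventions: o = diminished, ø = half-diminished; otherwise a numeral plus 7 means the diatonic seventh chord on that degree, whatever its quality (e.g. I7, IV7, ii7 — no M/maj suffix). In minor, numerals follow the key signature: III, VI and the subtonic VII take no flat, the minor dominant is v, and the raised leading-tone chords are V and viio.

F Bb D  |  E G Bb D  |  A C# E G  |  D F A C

VI64 - iiø7 - V7 - i7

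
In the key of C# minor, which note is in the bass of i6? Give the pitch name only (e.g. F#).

i in C# minor has root C#; the chord is C#-E-G#.
The figure 6 means first inversion — the third is in the bass.

E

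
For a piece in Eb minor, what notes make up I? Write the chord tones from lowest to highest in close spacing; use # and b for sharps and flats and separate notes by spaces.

Eb G Bb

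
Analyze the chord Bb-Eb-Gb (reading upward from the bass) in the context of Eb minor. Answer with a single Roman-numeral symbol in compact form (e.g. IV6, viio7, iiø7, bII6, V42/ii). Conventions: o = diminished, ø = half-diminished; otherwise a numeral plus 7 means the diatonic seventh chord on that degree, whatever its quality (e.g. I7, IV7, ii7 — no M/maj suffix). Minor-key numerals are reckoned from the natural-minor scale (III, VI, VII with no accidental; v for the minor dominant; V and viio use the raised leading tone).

i64

The pitches Eb-Gb-Bb form a minor triad rooted on Eb.
In Eb minor, Eb is the tonic; the diatonic minor triad there is i.
With Bb in the bass the chord is in second inversion, so the figured bass is 64.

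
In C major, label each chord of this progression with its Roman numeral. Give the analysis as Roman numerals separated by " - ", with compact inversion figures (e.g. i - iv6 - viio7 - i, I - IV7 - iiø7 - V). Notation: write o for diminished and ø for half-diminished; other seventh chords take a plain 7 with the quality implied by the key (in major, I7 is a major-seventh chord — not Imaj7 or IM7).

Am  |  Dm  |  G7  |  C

Am: minor triad on A = scale degree 6 → vi.
Dm: minor triad on D = scale degree 2 → ii.
G7: root G is the dominant; dominant seventh chord there is V7.
C: root C is the tonic; major triad there is I.

vi - ii - V7 - I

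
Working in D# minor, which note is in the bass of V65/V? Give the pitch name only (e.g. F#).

The applied chord V65/V is rooted on E#: E#-G##-B#-D#.
The figure 65 means first inversion — the third is in the bass.

G##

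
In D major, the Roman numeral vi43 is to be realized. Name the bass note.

F#

vi in D major has root B; the chord is B-D-F#-A.
The figure 43 means second inversion — the fifth is in the bass.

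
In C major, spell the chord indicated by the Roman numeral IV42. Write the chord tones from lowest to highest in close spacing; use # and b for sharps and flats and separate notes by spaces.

E F A C

In C major, the subdominant is F, and the diatonic chord built there is a major seventh chord.
That chord is spelled F-A-C-E.
With the 42 figure the chord is in third inversion; from the bass E upward in close position it reads E-F-A-C.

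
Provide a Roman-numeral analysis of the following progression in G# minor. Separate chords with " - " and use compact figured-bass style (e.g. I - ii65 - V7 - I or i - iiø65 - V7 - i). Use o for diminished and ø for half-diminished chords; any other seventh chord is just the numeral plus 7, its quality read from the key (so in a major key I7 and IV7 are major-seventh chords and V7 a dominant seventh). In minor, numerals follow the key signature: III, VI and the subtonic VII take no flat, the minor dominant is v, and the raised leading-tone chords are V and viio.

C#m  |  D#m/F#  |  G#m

iv - v6 - i

C#m: root C# is the subdominant; minor triad there is iv.
D#m/F#: minor triad on D# = scale degree 5 → v6.
G#m has root G#, degree 1 in G# minor, so i.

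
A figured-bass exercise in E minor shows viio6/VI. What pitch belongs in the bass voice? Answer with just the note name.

D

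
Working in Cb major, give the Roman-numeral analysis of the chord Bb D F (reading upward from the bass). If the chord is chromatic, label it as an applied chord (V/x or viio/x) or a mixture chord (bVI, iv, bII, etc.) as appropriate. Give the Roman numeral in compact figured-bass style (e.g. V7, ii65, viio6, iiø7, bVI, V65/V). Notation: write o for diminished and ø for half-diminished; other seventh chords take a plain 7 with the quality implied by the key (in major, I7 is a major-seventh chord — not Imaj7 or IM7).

The pitches Bb-D-F form a major triad rooted on Bb.
Bb is not a diatonic chord root with this quality in Cb major, but it lies a perfect fifth above Eb (iii), so the chord functions as an applied dominant of iii.

V/iii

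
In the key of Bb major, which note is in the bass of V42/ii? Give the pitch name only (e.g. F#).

F

The applied chord V42/ii is rooted on G: G-B-D-F.
The figure 42 means third inversion — the seventh is in the bass.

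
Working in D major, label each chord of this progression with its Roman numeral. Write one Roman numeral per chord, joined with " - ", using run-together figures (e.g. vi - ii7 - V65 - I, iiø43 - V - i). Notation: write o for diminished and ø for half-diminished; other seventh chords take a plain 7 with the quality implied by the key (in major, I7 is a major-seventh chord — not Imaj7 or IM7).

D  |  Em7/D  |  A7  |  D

D: root D is the tonic; major triad there is I.
Em7/D: root E is the supertonic; minor seventh chord there is ii42.
A7 has root A, degree 5 in D major, so V7.
D: major triad on D = scale degree 1 → I.

I - ii42 - V7 - I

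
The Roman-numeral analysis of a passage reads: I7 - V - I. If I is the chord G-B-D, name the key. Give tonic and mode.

The anchor chord is a major triad on G, labeled I.
If G is scale degree 1 and the mode makes that degree carry a major triad, the tonic is G and the mode is major.

G major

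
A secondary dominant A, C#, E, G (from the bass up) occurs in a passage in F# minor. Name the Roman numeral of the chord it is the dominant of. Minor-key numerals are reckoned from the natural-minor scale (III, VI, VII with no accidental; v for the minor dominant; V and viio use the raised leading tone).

VI

The chord is a dominant seventh chord on A.
A dominant resolves down a perfect fifth: A → D. In F# minor, D is scale degree 6, i.e. VI.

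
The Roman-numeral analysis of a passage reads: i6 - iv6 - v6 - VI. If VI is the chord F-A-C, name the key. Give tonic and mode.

A minor

The chord F is a major triad rooted on F; its label is VI.
If F is scale degree 6 and the mode makes that degree carry a major triad, the tonic is A and the mode is minor.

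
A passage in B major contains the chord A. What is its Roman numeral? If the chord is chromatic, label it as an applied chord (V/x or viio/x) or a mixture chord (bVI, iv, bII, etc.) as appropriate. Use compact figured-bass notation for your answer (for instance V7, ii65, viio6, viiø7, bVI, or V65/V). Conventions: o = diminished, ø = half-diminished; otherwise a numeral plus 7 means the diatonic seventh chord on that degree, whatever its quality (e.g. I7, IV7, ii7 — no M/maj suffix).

bVII

Stacked in thirds the chord is A-C#-E: a major triad on A.
A is the lowered seventh degree of B major (diatonic 7 would be A#). This is a major triad on the lowered seventh degree (the subtonic), borrowed from the parallel minor.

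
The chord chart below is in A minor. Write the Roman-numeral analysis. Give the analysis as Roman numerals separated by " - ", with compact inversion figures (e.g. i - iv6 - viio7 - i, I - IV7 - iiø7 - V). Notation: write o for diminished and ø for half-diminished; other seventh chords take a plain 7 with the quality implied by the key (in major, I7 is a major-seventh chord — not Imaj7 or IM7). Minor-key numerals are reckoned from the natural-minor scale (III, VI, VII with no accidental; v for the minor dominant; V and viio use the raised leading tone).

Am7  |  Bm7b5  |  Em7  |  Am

Am7: root A is the tonic; minor seventh chord there is i7.
Bm7b5: root B is the supertonic; half-diminished seventh chord there is iiø7.
Em7: root E is the dominant; minor seventh chord there is v7.
Am has root A, degree 1 in A minor, so i.

i7 - iiø7 - v7 - i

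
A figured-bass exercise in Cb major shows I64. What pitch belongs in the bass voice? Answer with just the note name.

Gb

I in Cb major has root Cb; the chord is Cb-Eb-Gb.
The figure 64 means second inversion — the fifth is in the bass.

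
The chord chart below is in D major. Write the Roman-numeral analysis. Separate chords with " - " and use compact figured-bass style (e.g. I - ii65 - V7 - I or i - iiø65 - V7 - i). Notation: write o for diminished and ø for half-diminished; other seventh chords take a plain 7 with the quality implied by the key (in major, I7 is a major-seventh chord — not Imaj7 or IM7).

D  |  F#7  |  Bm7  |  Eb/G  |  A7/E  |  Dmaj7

I - V7/vi - vi7 - bII6 - V43 - I7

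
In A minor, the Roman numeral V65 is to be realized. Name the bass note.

G#

V in A minor has root E; the chord is E-G#-B-D.
The figure 65 means first inversion — the third is in the bass.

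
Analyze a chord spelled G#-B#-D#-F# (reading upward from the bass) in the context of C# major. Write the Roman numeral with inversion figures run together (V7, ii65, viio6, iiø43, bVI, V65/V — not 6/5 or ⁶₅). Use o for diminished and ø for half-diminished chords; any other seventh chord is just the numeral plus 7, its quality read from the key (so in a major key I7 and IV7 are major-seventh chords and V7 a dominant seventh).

The pitches G#-B#-D#-F# form a dominant seventh chord rooted on G#.
In C# major, G# is the dominant; the diatonic dominant seventh chord there is V7.

V7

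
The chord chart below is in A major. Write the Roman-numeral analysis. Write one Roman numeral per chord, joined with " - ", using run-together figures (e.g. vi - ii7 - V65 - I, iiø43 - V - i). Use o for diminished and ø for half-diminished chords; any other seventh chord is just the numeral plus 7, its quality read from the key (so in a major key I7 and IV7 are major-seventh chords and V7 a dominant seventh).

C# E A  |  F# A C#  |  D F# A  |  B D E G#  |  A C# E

C#-E-A: root A is the tonic; major triad there is I6.
F#-A-C#: minor triad on F# = scale degree 6 → vi.
D-F#-A: major triad on D = scale degree 4 → IV.
B-D-E-G#: root E is the dominant; dominant seventh chord there is V43.
A-C#-E: root A is the tonic; major triad there is I.

I6 - vi - IV - V43 - I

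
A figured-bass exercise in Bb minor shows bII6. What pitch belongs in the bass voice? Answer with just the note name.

Eb

bII in Bb minor has root Cb; the chord is Cb-Eb-Gb.
The figure 6 means first inversion — the third is in the bass.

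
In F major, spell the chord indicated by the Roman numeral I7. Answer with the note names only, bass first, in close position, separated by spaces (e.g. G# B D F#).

F A C E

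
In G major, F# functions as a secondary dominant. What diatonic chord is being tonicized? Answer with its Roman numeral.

iii

The chord is a major triad on F#.
A dominant resolves down a perfect fifth: F# → B. In G major, B is scale degree 3, i.e. iii.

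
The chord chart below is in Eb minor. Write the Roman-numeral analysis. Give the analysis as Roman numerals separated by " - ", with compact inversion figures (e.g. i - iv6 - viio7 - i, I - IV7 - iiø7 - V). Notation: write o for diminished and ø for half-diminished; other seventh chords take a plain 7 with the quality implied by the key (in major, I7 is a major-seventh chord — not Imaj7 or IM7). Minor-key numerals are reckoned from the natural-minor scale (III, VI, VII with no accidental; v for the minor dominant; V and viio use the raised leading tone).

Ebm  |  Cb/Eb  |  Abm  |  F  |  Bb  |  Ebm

i - VI6 - iv - V/V - V - i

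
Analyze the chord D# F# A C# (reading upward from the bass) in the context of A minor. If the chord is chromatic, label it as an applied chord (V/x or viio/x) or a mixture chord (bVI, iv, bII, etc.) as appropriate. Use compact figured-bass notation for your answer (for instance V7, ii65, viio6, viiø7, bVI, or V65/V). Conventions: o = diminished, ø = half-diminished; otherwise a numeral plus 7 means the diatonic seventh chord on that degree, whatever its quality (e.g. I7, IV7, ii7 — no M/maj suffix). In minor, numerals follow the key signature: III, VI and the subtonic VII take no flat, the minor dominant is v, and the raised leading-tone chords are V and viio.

Stacked in thirds the chord is D#-F#-A-C#: a half-diminished seventh chord on D#.
D# sits a half step below E (V in A minor); a diminished chord there is the applied leading-tone chord of V.

viiø7/V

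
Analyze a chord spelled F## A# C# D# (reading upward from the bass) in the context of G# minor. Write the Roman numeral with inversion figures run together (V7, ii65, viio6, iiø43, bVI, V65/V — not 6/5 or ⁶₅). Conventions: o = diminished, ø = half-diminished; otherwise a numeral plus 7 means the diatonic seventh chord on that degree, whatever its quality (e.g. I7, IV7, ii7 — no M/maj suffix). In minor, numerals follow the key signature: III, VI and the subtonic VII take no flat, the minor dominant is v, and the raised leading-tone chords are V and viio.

The pitches D#-F##-A#-C# form a dominant seventh chord rooted on D#.
In G# minor, D# is the dominant; the diatonic dominant seventh chord there is V7.
With F## in the bass the chord is in first inversion, so the figured bass is 65.

V65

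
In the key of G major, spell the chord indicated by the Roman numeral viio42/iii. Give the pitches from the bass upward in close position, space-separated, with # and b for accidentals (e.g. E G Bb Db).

viio42/iii is a secondary leading-tone chord. The target iii is B in G major; the applied chord is rooted a semitone below, on A#.
Building a fully diminished seventh chord on A# gives A#-C#-E-G.
The figured bass 42 indicates third inversion, placing the seventh (G) in the bass: G-A#-C#-E.

G A# C# E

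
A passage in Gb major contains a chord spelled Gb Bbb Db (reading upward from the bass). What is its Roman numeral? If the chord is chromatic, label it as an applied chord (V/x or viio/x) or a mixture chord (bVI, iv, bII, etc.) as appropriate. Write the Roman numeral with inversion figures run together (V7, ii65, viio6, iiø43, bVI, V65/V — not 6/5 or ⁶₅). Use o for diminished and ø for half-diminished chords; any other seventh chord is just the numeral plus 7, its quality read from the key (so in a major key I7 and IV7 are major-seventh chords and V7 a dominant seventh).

i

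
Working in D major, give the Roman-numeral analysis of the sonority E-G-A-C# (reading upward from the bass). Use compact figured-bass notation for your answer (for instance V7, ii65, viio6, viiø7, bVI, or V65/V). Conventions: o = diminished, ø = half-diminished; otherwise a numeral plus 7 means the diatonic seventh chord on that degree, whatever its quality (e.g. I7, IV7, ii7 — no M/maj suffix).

The pitches A-C#-E-G form a dominant seventh chord rooted on A.
A is scale degree 5 in D major, and a dominant seventh chord on that degree is written V7.
With E in the bass the chord is in second inversion, so the figured bass is 43.

V43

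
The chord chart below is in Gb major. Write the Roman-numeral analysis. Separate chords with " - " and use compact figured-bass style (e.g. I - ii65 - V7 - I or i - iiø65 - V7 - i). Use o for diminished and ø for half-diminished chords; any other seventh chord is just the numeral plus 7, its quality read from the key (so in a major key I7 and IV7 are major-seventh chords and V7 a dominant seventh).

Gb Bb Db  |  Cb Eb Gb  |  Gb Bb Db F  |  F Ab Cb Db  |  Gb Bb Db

I - IV - I7 - V65 - I

Gb-Bb-Db: major triad on Gb = scale degree 1 → I.
Cb-Eb-Gb: root Cb is the subdominant; major triad there is IV.
Gb-Bb-Db-F: major seventh chord on Gb = scale degree 1 → I7.
F-Ab-Cb-Db: dominant seventh chord on Db = scale degree 5 → V65.
Gb-Bb-Db has root Gb, degree 1 in Gb major, so I.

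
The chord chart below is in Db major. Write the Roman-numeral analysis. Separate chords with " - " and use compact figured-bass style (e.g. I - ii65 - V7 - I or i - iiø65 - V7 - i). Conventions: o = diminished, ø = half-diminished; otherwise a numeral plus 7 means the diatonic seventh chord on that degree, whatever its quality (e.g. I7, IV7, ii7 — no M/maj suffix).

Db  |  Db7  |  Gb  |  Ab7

Db has root Db, degree 1 in Db major, so I.
Db7: chromatic; Db is V of IV, so V7/IV.
Gb: root Gb is the subdominant; major triad there is IV.
Ab7: root Ab is the dominant; dominant seventh chord there is V7.

I - V7/IV - IV - V7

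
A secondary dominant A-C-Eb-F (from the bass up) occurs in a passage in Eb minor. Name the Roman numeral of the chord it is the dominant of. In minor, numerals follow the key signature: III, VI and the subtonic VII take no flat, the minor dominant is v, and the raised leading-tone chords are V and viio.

V

The chord is a dominant seventh chord on F.
A dominant resolves down a perfect fifth: F → Bb. In Eb minor, Bb is scale degree 5, i.e. V.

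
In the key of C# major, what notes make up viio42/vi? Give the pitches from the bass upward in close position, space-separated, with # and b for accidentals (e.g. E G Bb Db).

The slash marks an applied leading-tone chord: viio of vi. In C# major, vi is A#, so the leading tone to it is G##, a half step below.
Building a fully diminished seventh chord on G## gives G##-B#-D#-F#.
The figured bass 42 indicates third inversion, placing the seventh (F#) in the bass: F#-G##-B#-D#.

F# G## B# D#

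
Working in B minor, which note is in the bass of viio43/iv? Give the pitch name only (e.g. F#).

A

The applied chord viio43/iv is rooted on D#: D#-F#-A-C.
The figure 43 means second inversion — the fifth is in the bass.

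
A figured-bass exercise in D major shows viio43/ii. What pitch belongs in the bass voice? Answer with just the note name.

A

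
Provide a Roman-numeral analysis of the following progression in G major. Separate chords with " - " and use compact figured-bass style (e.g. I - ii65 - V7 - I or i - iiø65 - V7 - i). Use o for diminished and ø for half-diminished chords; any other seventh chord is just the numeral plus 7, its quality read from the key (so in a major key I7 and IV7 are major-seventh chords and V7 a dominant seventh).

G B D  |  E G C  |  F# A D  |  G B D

I - IV6 - V6 - I

G-B-D: major triad on G = scale degree 1 → I.
E-G-C: major triad on C = scale degree 4 → IV6.
F#-A-D: major triad on D = scale degree 5 → V6.
G-B-D: root G is the tonic; major triad there is I.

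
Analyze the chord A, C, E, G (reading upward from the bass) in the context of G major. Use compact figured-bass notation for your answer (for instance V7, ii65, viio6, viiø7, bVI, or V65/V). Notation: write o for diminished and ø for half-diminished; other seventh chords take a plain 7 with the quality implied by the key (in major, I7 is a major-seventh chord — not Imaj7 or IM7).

ii7

The pitches A-C-E-G form a minor seventh chord rooted on A.
A is scale degree 2 in G major, and a minor seventh chord on that degree is written ii7.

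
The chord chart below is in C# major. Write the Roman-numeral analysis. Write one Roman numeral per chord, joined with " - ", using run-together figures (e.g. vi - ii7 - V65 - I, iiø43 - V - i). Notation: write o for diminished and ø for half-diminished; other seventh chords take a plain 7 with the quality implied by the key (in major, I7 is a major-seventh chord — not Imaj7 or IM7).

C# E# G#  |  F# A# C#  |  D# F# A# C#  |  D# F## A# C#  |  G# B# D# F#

C#-E#-G#: major triad on C# = scale degree 1 → I.
F#-A#-C# has root F#, degree 4 in C# major, so IV.
D#-F#-A#-C# has root D#, degree 2 in C# major, so ii7.
D#-F##-A#-C#: chromatic; D# is V of V, so V7/V.
G#-B#-D#-F# has root G#, degree 5 in C# major, so V7.

I - IV - ii7 - V7/V - V7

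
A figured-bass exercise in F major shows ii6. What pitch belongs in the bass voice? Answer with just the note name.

ii in F major has root G; the chord is G-Bb-D.
The figure 6 means first inversion — the third is in the bass.

Bb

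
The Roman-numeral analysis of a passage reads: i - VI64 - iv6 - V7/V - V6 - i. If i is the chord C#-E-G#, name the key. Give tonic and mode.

The anchor chord is a minor triad on C#, labeled i.
If C# is scale degree 1 and the mode makes that degree carry a minor triad, the tonic is C# and the mode is minor.

C# minor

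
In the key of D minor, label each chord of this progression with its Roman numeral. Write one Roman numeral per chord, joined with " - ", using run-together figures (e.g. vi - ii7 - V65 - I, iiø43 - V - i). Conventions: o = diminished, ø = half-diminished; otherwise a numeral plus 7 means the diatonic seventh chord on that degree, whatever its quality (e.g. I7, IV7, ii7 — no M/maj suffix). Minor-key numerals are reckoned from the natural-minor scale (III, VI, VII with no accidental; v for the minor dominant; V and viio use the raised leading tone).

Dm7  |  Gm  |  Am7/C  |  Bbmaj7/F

Dm7: minor seventh chord on D = scale degree 1 → i7.
Gm has root G, degree 4 in D minor, so iv.
Am7/C: root A is the dominant; minor seventh chord there is v65.
Bbmaj7/F: major seventh chord on Bb = scale degree 6 → VI43.

i7 - iv - v65 - VI43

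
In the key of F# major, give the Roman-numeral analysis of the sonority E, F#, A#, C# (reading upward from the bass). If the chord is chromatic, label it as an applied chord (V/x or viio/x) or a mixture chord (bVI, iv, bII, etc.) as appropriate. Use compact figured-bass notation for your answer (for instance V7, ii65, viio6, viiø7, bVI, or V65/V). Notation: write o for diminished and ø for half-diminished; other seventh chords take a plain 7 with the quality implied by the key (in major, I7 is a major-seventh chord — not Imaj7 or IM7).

Stacked in thirds the chord is F#-A#-C#-E: a dominant seventh chord on F#.
F# is not a diatonic chord root with this quality in F# major, but it lies a perfect fifth above B (IV), so the chord functions as an applied dominant of IV.
With E in the bass the chord is in third inversion, so the figured bass is 42.

V42/IV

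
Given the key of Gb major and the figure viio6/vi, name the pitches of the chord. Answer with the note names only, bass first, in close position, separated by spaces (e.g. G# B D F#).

The slash marks an applied leading-tone chord: viio of vi. In Gb major, vi is Eb, so the leading tone to it is D, a half step below.
Building a diminished triad on D gives D-F-Ab.
With the 6 figure the chord is in first inversion; from the bass F upward in close position it reads F-Ab-D.

F Ab D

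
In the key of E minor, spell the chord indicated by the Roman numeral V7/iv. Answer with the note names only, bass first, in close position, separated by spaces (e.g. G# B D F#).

V7/iv is a secondary dominant — the dominant seventh of iv. iv in E minor is A, so the applied chord's root is E, a perfect fifth above.
Building a dominant seventh chord on E gives E-G#-B-D.

E G# B D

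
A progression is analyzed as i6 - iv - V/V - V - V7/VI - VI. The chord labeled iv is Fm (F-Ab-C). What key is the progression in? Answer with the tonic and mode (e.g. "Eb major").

The anchor chord is a minor triad on F, labeled iv.
Counting down 3 scale steps from F places the tonic on C; a minor triad on degree 4 is diatonic only in minor.

C minor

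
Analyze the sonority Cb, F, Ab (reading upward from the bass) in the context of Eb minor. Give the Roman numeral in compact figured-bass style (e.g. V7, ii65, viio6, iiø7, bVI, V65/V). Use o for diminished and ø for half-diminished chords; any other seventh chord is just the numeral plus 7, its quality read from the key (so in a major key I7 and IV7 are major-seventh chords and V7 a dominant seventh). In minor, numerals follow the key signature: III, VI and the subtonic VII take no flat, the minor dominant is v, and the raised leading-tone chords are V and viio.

iio64

The pitches F-Ab-Cb form a diminished triad rooted on F.
F is scale degree 2 in Eb minor, and a diminished triad on that degree is written iio.
With Cb in the bass the chord is in second inversion, so the figured bass is 64.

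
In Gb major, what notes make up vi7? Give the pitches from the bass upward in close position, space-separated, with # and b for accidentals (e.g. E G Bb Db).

Eb Gb Bb Db

The numeral's case and figure indicate a minor seventh chord. In Gb major its root, the submediant, is Eb.
That chord is spelled Eb-Gb-Bb-Db.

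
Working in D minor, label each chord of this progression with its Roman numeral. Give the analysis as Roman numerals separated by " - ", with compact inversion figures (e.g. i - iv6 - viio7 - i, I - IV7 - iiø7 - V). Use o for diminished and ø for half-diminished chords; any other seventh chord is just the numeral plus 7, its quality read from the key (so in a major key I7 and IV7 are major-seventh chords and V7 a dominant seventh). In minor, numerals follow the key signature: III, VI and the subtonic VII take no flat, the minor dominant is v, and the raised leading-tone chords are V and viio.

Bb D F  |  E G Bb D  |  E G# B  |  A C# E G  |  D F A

VI - iiø7 - V/V - V7 - i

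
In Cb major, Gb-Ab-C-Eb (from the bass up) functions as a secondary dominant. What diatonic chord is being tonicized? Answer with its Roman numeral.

ii

The chord is a dominant seventh chord on Ab.
A dominant resolves down a perfect fifth: Ab → Db. In Cb major, Db is scale degree 2, i.e. ii.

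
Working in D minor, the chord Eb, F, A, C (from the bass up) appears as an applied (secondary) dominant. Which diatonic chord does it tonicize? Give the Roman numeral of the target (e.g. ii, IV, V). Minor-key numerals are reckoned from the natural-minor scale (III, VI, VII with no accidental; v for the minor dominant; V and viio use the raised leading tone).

The chord is a dominant seventh chord on F.
A dominant resolves down a perfect fifth: F → Bb. In D minor, Bb is scale degree 6, i.e. VI.

VI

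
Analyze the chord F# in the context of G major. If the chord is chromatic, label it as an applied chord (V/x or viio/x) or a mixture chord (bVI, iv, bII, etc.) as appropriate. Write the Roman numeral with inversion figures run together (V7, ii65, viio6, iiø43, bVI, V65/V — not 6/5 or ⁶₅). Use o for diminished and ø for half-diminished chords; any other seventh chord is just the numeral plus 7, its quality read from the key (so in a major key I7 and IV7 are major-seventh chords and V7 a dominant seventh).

The pitches F#-A#-C# form a major triad rooted on F#.
F# is not a diatonic chord root with this quality in G major, but it lies a perfect fifth above B (iii), so the chord functions as an applied dominant of iii.

V/iii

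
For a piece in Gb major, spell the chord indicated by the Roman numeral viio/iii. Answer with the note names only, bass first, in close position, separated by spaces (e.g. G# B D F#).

A C Eb

viio/iii is a secondary leading-tone chord. The target iii is Bb in Gb major; the applied chord is rooted a semitone below, on A.
Building a diminished triad on A gives A-C-Eb.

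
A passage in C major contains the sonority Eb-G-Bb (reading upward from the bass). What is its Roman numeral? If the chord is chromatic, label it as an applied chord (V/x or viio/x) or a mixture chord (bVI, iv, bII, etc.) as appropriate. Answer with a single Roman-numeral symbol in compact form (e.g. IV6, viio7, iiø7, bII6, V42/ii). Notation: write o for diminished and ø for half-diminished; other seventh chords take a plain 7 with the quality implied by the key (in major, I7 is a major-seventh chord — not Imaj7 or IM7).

Stacked in thirds the chord is Eb-G-Bb: a major triad on Eb.
Eb is the lowered third degree of C major (diatonic 3 would be E). This is a major triad on the lowered third degree, borrowed from the parallel minor.

bIII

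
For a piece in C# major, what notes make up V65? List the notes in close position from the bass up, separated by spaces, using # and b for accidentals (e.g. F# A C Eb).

B# D# F# G#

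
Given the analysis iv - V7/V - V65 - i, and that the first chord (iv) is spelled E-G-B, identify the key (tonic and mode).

The anchor chord is a minor triad on E, labeled iv.
Counting down 3 scale steps from E places the tonic on B; a minor triad on degree 4 is diatonic only in minor.

B minor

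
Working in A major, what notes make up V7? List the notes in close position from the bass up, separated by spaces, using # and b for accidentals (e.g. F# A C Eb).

In A major, the fifth degree is E, and the diatonic chord built there is a dominant seventh chord.
That chord is spelled E-G#-B-D.

E G# B D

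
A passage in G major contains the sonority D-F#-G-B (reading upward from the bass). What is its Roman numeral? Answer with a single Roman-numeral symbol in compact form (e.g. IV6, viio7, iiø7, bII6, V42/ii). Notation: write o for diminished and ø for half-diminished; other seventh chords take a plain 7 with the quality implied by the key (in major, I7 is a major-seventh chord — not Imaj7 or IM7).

Stacked in thirds the chord is G-B-D-F#: a major seventh chord on G.
G is scale degree 1 in G major, and a major seventh chord on that degree is written I7.
With D in the bass the chord is in second inversion, so the figured bass is 43.

I43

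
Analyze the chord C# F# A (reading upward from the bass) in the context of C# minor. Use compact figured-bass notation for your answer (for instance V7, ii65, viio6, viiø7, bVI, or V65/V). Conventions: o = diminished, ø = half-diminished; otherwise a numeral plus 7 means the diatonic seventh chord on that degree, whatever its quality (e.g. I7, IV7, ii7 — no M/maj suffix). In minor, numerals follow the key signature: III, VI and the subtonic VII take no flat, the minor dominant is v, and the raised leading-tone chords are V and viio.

iv64

The pitches F#-A-C# form a minor triad rooted on F#.
F# is scale degree 4 in C# minor, and a minor triad on that degree is written iv.
With C# in the bass the chord is in second inversion, so the figured bass is 64.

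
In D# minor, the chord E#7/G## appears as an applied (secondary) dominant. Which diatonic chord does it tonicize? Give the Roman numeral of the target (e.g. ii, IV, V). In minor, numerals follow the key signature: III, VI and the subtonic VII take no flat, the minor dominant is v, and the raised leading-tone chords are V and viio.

The chord is a dominant seventh chord on E#.
A dominant resolves down a perfect fifth: E# → A#. In D# minor, A# is scale degree 5, i.e. V.

V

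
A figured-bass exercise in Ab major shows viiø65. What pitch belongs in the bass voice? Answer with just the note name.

viiø in Ab major has root G; the chord is G-Bb-Db-F.
The figure 65 means first inversion — the third is in the bass.

Bb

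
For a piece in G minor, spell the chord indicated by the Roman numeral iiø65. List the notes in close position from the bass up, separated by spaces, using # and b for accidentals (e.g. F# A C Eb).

C Eb G A

The numeral's case and figure indicate a half-diminished seventh chord. In G minor its root, the second degree, is A.
Stacking thirds from A gives A-C-Eb-G.
The figured bass 65 indicates first inversion, placing the third (C) in the bass: C-Eb-G-A.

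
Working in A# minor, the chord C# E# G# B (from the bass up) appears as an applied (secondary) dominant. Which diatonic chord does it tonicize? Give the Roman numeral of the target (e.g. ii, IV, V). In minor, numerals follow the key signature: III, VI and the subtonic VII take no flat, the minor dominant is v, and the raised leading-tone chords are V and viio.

VI

The chord is a dominant seventh chord on C#.
A dominant resolves down a perfect fifth: C# → F#. In A# minor, F# is scale degree 6, i.e. VI.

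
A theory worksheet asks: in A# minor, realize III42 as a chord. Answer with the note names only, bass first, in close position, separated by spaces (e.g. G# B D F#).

B# C# E# G#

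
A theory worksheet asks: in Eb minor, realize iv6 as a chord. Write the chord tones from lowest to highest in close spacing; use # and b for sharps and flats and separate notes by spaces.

Cb Eb Ab

In Eb minor, the subdominant is Ab, and the diatonic chord built there is a minor triad.
That chord is spelled Ab-Cb-Eb.
With the 6 figure the chord is in first inversion; from the bass Cb upward in close position it reads Cb-Eb-Ab.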